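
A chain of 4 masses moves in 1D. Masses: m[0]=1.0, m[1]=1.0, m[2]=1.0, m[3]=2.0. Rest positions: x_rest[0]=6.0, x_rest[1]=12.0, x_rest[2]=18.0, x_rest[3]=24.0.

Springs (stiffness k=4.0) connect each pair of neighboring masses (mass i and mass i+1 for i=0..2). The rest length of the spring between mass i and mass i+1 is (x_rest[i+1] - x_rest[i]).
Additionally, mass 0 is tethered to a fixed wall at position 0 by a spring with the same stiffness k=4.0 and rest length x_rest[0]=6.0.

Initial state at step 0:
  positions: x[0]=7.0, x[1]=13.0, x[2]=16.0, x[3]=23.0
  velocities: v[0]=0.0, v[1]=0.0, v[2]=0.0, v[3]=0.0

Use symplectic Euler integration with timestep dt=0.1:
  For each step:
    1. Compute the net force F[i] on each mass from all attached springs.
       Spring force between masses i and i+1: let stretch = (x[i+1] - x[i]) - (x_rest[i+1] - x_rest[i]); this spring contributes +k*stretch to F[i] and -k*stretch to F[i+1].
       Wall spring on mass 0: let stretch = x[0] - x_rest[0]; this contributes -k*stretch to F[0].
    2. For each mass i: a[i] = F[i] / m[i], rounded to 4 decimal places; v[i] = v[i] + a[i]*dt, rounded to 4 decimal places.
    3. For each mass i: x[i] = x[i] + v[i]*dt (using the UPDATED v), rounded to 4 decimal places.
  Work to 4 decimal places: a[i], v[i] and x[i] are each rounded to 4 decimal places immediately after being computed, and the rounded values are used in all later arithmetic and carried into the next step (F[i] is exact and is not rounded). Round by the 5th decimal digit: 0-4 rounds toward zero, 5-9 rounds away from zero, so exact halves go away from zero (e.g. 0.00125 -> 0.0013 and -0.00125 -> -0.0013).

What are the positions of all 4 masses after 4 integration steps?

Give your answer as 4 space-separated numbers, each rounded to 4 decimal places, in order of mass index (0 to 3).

Answer: 6.5808 12.0027 17.3391 22.8510

Derivation:
Step 0: x=[7.0000 13.0000 16.0000 23.0000] v=[0.0000 0.0000 0.0000 0.0000]
Step 1: x=[6.9600 12.8800 16.1600 22.9800] v=[-0.4000 -1.2000 1.6000 -0.2000]
Step 2: x=[6.8784 12.6544 16.4616 22.9436] v=[-0.8160 -2.2560 3.0160 -0.3640]
Step 3: x=[6.7527 12.3501 16.8702 22.8976] v=[-1.2570 -3.0435 4.0859 -0.4604]
Step 4: x=[6.5808 12.0027 17.3391 22.8510] v=[-1.7191 -3.4744 4.6888 -0.4659]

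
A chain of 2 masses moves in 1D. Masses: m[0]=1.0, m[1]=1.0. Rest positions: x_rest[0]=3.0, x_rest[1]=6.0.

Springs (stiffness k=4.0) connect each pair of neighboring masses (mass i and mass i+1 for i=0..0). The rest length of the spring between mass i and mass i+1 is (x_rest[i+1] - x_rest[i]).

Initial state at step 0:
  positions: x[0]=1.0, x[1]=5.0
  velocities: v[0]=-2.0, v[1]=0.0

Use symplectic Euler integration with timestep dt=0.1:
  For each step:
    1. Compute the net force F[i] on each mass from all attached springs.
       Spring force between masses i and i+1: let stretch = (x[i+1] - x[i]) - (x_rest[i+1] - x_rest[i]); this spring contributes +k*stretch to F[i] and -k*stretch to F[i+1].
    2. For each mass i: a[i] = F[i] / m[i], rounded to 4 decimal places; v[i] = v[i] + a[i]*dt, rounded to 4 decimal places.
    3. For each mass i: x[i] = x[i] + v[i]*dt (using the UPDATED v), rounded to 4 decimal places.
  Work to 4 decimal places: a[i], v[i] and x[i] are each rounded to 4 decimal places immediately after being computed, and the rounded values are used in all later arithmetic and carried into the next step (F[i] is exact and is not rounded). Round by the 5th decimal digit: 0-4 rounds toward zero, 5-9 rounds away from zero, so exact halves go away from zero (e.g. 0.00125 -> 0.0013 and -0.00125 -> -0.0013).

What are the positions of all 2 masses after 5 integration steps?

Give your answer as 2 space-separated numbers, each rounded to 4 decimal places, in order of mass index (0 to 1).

Step 0: x=[1.0000 5.0000] v=[-2.0000 0.0000]
Step 1: x=[0.8400 4.9600] v=[-1.6000 -0.4000]
Step 2: x=[0.7248 4.8752] v=[-1.1520 -0.8480]
Step 3: x=[0.6556 4.7444] v=[-0.6918 -1.3082]
Step 4: x=[0.6300 4.5700] v=[-0.2563 -1.7437]
Step 5: x=[0.6420 4.3580] v=[0.1197 -2.1197]

Answer: 0.6420 4.3580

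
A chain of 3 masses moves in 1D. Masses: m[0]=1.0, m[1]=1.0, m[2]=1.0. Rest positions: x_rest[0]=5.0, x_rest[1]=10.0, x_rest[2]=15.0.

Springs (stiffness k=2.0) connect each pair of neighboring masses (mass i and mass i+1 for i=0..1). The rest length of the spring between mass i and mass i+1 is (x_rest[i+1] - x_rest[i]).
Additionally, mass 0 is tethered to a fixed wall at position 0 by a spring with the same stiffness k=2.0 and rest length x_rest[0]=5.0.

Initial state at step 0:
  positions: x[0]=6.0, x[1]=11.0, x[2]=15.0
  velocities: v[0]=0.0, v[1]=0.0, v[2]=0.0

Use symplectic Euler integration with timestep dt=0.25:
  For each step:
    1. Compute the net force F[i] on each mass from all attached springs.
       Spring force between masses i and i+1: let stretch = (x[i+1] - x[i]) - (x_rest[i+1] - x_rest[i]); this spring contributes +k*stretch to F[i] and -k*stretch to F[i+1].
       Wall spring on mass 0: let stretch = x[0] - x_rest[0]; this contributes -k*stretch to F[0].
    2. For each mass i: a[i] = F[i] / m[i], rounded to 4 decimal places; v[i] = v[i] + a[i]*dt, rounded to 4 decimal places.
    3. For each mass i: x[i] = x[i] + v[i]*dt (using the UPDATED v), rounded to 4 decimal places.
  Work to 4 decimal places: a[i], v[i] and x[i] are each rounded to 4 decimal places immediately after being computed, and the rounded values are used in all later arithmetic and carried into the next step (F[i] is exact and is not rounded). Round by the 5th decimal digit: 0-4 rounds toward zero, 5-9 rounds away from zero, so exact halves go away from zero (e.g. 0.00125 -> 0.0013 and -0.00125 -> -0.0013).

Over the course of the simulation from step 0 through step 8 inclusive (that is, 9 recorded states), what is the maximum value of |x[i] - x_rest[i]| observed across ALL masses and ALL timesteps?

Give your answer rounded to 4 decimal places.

Step 0: x=[6.0000 11.0000 15.0000] v=[0.0000 0.0000 0.0000]
Step 1: x=[5.8750 10.8750 15.1250] v=[-0.5000 -0.5000 0.5000]
Step 2: x=[5.6406 10.6563 15.3438] v=[-0.9375 -0.8750 0.8750]
Step 3: x=[5.3281 10.3965 15.6016] v=[-1.2500 -1.0391 1.0313]
Step 4: x=[4.9831 10.1538 15.8338] v=[-1.3799 -0.9708 0.9288]
Step 5: x=[4.6616 9.9748 15.9810] v=[-1.2861 -0.7162 0.5888]
Step 6: x=[4.4215 9.8824 16.0024] v=[-0.9603 -0.3697 0.0857]
Step 7: x=[4.3114 9.8724 15.8838] v=[-0.4406 -0.0402 -0.4743]
Step 8: x=[4.3575 9.9187 15.6388] v=[0.1842 0.1850 -0.9800]
Max displacement = 1.0024

Answer: 1.0024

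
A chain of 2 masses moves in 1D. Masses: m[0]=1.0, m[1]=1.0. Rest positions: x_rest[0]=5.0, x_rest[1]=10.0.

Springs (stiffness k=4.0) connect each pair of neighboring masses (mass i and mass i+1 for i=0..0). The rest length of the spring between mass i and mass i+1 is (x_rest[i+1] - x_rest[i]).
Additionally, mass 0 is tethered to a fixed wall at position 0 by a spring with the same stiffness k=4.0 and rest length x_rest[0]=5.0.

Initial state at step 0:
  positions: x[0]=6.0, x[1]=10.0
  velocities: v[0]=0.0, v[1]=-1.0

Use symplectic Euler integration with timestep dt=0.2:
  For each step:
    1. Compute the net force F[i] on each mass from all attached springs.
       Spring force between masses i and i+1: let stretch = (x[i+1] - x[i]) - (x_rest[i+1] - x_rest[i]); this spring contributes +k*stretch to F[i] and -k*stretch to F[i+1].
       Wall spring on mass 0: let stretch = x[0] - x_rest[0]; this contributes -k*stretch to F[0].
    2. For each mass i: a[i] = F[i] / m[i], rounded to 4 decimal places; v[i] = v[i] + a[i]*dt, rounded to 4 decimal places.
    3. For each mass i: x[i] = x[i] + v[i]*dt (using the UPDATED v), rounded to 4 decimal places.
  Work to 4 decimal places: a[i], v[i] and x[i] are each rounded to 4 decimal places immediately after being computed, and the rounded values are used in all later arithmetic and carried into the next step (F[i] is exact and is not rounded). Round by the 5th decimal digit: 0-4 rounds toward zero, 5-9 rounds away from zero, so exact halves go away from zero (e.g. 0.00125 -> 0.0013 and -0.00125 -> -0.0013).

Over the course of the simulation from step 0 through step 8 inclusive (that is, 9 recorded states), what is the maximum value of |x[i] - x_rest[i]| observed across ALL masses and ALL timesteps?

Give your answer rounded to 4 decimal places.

Answer: 1.0615

Derivation:
Step 0: x=[6.0000 10.0000] v=[0.0000 -1.0000]
Step 1: x=[5.6800 9.9600] v=[-1.6000 -0.2000]
Step 2: x=[5.1360 10.0352] v=[-2.7200 0.3760]
Step 3: x=[4.5541 10.1265] v=[-2.9094 0.4566]
Step 4: x=[4.1351 10.1262] v=[-2.0948 -0.0013]
Step 5: x=[4.0131 9.9674] v=[-0.6100 -0.7942]
Step 6: x=[4.2017 9.6559] v=[0.9430 -1.5576]
Step 7: x=[4.5907 9.2717] v=[1.9450 -1.9210]
Step 8: x=[4.9941 8.9385] v=[2.0172 -1.6658]
Max displacement = 1.0615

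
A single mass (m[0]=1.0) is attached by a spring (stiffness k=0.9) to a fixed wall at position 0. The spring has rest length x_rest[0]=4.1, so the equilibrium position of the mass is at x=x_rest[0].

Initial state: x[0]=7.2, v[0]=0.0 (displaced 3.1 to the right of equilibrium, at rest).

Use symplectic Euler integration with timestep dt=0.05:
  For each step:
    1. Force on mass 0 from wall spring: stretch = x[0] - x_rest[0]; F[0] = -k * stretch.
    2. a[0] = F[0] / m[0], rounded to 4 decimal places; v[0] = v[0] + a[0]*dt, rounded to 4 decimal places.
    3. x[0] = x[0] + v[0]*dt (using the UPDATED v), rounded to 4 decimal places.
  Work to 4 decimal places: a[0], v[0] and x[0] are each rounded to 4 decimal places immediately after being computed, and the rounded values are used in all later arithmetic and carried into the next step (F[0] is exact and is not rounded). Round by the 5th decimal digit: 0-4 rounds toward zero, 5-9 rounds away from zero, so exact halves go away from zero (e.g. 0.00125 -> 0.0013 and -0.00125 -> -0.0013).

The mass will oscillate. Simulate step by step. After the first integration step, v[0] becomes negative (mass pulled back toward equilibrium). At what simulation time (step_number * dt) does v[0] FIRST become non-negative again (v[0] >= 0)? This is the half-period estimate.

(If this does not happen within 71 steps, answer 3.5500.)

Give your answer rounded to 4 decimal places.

Step 0: x=[7.2000] v=[0.0000]
Step 1: x=[7.1930] v=[-0.1395]
Step 2: x=[7.1791] v=[-0.2787]
Step 3: x=[7.1582] v=[-0.4173]
Step 4: x=[7.1305] v=[-0.5549]
Step 5: x=[7.0959] v=[-0.6913]
Step 6: x=[7.0546] v=[-0.8261]
Step 7: x=[7.0066] v=[-0.9591]
Step 8: x=[6.9521] v=[-1.0899]
Step 9: x=[6.8912] v=[-1.2182]
Step 10: x=[6.8240] v=[-1.3438]
Step 11: x=[6.7507] v=[-1.4664]
Step 12: x=[6.6714] v=[-1.5857]
Step 13: x=[6.5863] v=[-1.7014]
Step 14: x=[6.4956] v=[-1.8133]
Step 15: x=[6.3995] v=[-1.9211]
Step 16: x=[6.2983] v=[-2.0246]
Step 17: x=[6.1921] v=[-2.1235]
Step 18: x=[6.0812] v=[-2.2176]
Step 19: x=[5.9659] v=[-2.3068]
Step 20: x=[5.8464] v=[-2.3908]
Step 21: x=[5.7229] v=[-2.4694]
Step 22: x=[5.5958] v=[-2.5424]
Step 23: x=[5.4653] v=[-2.6097]
Step 24: x=[5.3317] v=[-2.6711]
Step 25: x=[5.1954] v=[-2.7265]
Step 26: x=[5.0566] v=[-2.7758]
Step 27: x=[4.9157] v=[-2.8188]
Step 28: x=[4.7729] v=[-2.8555]
Step 29: x=[4.6286] v=[-2.8858]
Step 30: x=[4.4831] v=[-2.9096]
Step 31: x=[4.3368] v=[-2.9268]
Step 32: x=[4.1899] v=[-2.9375]
Step 33: x=[4.0428] v=[-2.9415]
Step 34: x=[3.8959] v=[-2.9389]
Step 35: x=[3.7494] v=[-2.9297]
Step 36: x=[3.6037] v=[-2.9139]
Step 37: x=[3.4591] v=[-2.8916]
Step 38: x=[3.3160] v=[-2.8628]
Step 39: x=[3.1746] v=[-2.8275]
Step 40: x=[3.0353] v=[-2.7859]
Step 41: x=[2.8984] v=[-2.7380]
Step 42: x=[2.7642] v=[-2.6839]
Step 43: x=[2.6330] v=[-2.6238]
Step 44: x=[2.5051] v=[-2.5578]
Step 45: x=[2.3808] v=[-2.4860]
Step 46: x=[2.2604] v=[-2.4086]
Step 47: x=[2.1441] v=[-2.3258]
Step 48: x=[2.0322] v=[-2.2378]
Step 49: x=[1.9250] v=[-2.1448]
Step 50: x=[1.8227] v=[-2.0469]
Step 51: x=[1.7255] v=[-1.9444]
Step 52: x=[1.6336] v=[-1.8375]
Step 53: x=[1.5473] v=[-1.7265]
Step 54: x=[1.4667] v=[-1.6116]
Step 55: x=[1.3920] v=[-1.4931]
Step 56: x=[1.3234] v=[-1.3712]
Step 57: x=[1.2611] v=[-1.2463]
Step 58: x=[1.2052] v=[-1.1186]
Step 59: x=[1.1558] v=[-0.9883]
Step 60: x=[1.1130] v=[-0.8558]
Step 61: x=[1.0769] v=[-0.7214]
Step 62: x=[1.0476] v=[-0.5854]
Step 63: x=[1.0252] v=[-0.4480]
Step 64: x=[1.0097] v=[-0.3096]
Step 65: x=[1.0012] v=[-0.1705]
Step 66: x=[0.9996] v=[-0.0311]
Step 67: x=[1.0050] v=[0.1084]
First v>=0 after going negative at step 67, time=3.3500

Answer: 3.3500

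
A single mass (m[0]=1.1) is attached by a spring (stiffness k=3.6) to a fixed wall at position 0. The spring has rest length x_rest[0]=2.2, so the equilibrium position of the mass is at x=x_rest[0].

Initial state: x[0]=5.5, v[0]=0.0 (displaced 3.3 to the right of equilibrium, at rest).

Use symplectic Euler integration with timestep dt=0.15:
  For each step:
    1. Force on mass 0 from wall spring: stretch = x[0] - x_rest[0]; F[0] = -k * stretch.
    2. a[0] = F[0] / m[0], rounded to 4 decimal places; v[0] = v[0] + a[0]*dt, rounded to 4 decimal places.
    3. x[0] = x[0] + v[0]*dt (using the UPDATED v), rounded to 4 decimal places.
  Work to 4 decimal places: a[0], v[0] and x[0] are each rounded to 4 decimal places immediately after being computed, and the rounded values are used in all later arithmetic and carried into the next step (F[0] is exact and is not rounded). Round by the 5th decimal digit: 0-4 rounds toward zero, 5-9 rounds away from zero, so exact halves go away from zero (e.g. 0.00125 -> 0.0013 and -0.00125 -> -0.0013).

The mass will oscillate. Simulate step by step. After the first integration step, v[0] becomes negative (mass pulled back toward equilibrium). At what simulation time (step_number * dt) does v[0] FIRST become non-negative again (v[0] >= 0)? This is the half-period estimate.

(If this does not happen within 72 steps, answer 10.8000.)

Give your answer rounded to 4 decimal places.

Answer: 1.8000

Derivation:
Step 0: x=[5.5000] v=[0.0000]
Step 1: x=[5.2570] v=[-1.6200]
Step 2: x=[4.7889] v=[-3.1207]
Step 3: x=[4.1302] v=[-4.3916]
Step 4: x=[3.3293] v=[-5.3392]
Step 5: x=[2.4453] v=[-5.8936]
Step 6: x=[1.5432] v=[-6.0140]
Step 7: x=[0.6895] v=[-5.6916]
Step 8: x=[-0.0530] v=[-4.9501]
Step 9: x=[-0.6296] v=[-3.8441]
Step 10: x=[-0.9979] v=[-2.4550]
Step 11: x=[-1.1307] v=[-0.8851]
Step 12: x=[-1.0182] v=[0.7500]
First v>=0 after going negative at step 12, time=1.8000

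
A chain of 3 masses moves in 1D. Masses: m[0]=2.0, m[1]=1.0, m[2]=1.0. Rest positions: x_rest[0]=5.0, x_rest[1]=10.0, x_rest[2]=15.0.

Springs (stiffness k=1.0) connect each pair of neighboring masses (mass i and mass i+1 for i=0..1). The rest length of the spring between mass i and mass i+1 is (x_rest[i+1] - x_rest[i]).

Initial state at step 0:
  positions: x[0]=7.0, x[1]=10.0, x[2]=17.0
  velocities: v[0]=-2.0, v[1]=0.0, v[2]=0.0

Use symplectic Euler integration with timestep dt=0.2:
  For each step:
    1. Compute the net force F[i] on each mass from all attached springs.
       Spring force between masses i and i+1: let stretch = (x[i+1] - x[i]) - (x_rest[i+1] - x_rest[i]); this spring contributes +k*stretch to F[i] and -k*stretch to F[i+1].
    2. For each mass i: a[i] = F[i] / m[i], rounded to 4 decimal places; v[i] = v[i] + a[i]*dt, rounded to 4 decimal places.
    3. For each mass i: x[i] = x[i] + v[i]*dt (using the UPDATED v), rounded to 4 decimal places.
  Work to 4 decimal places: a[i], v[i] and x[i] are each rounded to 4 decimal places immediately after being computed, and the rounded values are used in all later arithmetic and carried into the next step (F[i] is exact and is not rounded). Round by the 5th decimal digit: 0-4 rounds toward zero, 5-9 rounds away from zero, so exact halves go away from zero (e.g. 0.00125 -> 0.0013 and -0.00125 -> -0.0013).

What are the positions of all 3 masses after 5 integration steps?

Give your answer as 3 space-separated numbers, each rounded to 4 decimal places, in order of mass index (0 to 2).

Answer: 4.6786 11.5490 16.0939

Derivation:
Step 0: x=[7.0000 10.0000 17.0000] v=[-2.0000 0.0000 0.0000]
Step 1: x=[6.5600 10.1600 16.9200] v=[-2.2000 0.8000 -0.4000]
Step 2: x=[6.0920 10.4464 16.7696] v=[-2.3400 1.4320 -0.7520]
Step 3: x=[5.6111 10.8116 16.5663] v=[-2.4046 1.8258 -1.0166]
Step 4: x=[5.1342 11.1989 16.3328] v=[-2.3845 1.9366 -1.1675]
Step 5: x=[4.6786 11.5490 16.0939] v=[-2.2780 1.7504 -1.1943]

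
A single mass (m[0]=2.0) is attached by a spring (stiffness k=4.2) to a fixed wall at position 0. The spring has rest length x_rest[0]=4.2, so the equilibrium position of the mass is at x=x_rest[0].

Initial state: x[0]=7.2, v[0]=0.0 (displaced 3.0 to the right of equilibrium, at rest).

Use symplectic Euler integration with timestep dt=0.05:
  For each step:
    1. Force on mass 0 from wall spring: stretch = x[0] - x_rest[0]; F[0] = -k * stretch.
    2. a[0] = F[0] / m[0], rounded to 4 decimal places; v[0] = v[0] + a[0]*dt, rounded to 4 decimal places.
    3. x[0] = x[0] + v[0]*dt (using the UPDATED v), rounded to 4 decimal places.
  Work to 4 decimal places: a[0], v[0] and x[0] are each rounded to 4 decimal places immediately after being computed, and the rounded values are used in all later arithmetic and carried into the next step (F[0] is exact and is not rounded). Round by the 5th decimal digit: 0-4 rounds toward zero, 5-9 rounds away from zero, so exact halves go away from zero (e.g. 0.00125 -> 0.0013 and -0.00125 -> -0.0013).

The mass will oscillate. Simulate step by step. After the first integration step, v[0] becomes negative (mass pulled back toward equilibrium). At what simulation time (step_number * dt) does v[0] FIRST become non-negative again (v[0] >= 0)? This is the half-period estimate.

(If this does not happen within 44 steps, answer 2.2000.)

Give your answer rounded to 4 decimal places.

Step 0: x=[7.2000] v=[0.0000]
Step 1: x=[7.1843] v=[-0.3150]
Step 2: x=[7.1529] v=[-0.6284]
Step 3: x=[7.1060] v=[-0.9385]
Step 4: x=[7.0438] v=[-1.2436]
Step 5: x=[6.9667] v=[-1.5422]
Step 6: x=[6.8751] v=[-1.8327]
Step 7: x=[6.7694] v=[-2.1136]
Step 8: x=[6.6502] v=[-2.3834]
Step 9: x=[6.5182] v=[-2.6407]
Step 10: x=[6.3740] v=[-2.8841]
Step 11: x=[6.2184] v=[-3.1124]
Step 12: x=[6.0522] v=[-3.3243]
Step 13: x=[5.8763] v=[-3.5188]
Step 14: x=[5.6916] v=[-3.6948]
Step 15: x=[5.4990] v=[-3.8514]
Step 16: x=[5.2996] v=[-3.9878]
Step 17: x=[5.0944] v=[-4.1033]
Step 18: x=[4.8845] v=[-4.1972]
Step 19: x=[4.6710] v=[-4.2691]
Step 20: x=[4.4551] v=[-4.3186]
Step 21: x=[4.2378] v=[-4.3454]
Step 22: x=[4.0203] v=[-4.3494]
Step 23: x=[3.8038] v=[-4.3305]
Step 24: x=[3.5894] v=[-4.2889]
Step 25: x=[3.3782] v=[-4.2248]
Step 26: x=[3.1713] v=[-4.1385]
Step 27: x=[2.9698] v=[-4.0305]
Step 28: x=[2.7747] v=[-3.9013]
Step 29: x=[2.5871] v=[-3.7516]
Step 30: x=[2.4080] v=[-3.5822]
Step 31: x=[2.2383] v=[-3.3940]
Step 32: x=[2.0789] v=[-3.1880]
Step 33: x=[1.9306] v=[-2.9653]
Step 34: x=[1.7943] v=[-2.7270]
Step 35: x=[1.6706] v=[-2.4744]
Step 36: x=[1.5602] v=[-2.2088]
Step 37: x=[1.4636] v=[-1.9316]
Step 38: x=[1.3814] v=[-1.6443]
Step 39: x=[1.3140] v=[-1.3483]
Step 40: x=[1.2617] v=[-1.0453]
Step 41: x=[1.2249] v=[-0.7368]
Step 42: x=[1.2037] v=[-0.4244]
Step 43: x=[1.1982] v=[-0.1098]
Step 44: x=[1.2085] v=[0.2054]
First v>=0 after going negative at step 44, time=2.2000

Answer: 2.2000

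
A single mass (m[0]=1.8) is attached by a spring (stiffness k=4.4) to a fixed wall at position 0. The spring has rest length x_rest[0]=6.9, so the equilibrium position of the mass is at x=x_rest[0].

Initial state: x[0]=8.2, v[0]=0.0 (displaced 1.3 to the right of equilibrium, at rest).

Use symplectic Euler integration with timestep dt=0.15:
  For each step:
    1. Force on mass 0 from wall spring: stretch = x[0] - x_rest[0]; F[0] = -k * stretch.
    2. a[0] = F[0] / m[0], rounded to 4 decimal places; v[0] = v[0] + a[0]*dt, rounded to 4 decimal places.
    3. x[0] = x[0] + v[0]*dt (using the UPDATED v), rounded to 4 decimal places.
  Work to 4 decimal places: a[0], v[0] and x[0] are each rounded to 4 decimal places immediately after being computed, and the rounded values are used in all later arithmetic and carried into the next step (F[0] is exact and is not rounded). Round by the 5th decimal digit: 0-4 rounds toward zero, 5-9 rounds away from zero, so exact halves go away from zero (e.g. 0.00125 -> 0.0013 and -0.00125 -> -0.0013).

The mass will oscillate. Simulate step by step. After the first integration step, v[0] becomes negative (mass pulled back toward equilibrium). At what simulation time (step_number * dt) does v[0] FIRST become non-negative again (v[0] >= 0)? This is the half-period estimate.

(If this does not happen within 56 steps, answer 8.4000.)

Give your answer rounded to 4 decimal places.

Step 0: x=[8.2000] v=[0.0000]
Step 1: x=[8.1285] v=[-0.4767]
Step 2: x=[7.9894] v=[-0.9272]
Step 3: x=[7.7904] v=[-1.3267]
Step 4: x=[7.5424] v=[-1.6532]
Step 5: x=[7.2591] v=[-1.8887]
Step 6: x=[6.9560] v=[-2.0204]
Step 7: x=[6.6499] v=[-2.0409]
Step 8: x=[6.3575] v=[-1.9492]
Step 9: x=[6.0950] v=[-1.7503]
Step 10: x=[5.8767] v=[-1.4551]
Step 11: x=[5.7147] v=[-1.0799]
Step 12: x=[5.6179] v=[-0.6453]
Step 13: x=[5.5916] v=[-0.1752]
Step 14: x=[5.6373] v=[0.3045]
First v>=0 after going negative at step 14, time=2.1000

Answer: 2.1000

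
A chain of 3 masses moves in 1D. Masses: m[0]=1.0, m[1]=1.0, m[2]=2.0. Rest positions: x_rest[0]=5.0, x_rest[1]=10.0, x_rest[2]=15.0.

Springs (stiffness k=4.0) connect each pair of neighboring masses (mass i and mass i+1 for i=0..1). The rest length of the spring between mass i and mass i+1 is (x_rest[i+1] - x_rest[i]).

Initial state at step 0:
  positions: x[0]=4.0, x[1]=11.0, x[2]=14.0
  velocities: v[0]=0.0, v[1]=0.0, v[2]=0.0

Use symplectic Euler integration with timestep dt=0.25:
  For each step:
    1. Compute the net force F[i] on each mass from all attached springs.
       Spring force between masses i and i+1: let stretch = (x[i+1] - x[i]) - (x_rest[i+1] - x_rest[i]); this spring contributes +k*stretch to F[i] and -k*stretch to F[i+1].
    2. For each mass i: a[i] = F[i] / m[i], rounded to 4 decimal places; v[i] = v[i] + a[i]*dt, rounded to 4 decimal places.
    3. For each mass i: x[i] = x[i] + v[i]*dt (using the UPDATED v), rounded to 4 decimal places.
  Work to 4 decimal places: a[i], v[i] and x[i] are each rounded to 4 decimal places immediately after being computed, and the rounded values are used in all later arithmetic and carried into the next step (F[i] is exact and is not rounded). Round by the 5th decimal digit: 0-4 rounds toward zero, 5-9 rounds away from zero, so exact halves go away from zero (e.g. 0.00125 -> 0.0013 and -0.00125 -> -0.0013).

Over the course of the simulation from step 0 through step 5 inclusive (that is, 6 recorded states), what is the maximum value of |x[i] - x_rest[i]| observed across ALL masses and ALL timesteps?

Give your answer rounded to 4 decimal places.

Step 0: x=[4.0000 11.0000 14.0000] v=[0.0000 0.0000 0.0000]
Step 1: x=[4.5000 10.0000 14.2500] v=[2.0000 -4.0000 1.0000]
Step 2: x=[5.1250 8.6875 14.5938] v=[2.5000 -5.2500 1.3750]
Step 3: x=[5.3906 7.9610 14.8243] v=[1.0625 -2.9062 0.9219]
Step 4: x=[5.0488 8.3077 14.8219] v=[-1.3671 1.3867 -0.0098]
Step 5: x=[4.2718 9.4682 14.6302] v=[-3.1082 4.6420 -0.7669]
Max displacement = 2.0390

Answer: 2.0390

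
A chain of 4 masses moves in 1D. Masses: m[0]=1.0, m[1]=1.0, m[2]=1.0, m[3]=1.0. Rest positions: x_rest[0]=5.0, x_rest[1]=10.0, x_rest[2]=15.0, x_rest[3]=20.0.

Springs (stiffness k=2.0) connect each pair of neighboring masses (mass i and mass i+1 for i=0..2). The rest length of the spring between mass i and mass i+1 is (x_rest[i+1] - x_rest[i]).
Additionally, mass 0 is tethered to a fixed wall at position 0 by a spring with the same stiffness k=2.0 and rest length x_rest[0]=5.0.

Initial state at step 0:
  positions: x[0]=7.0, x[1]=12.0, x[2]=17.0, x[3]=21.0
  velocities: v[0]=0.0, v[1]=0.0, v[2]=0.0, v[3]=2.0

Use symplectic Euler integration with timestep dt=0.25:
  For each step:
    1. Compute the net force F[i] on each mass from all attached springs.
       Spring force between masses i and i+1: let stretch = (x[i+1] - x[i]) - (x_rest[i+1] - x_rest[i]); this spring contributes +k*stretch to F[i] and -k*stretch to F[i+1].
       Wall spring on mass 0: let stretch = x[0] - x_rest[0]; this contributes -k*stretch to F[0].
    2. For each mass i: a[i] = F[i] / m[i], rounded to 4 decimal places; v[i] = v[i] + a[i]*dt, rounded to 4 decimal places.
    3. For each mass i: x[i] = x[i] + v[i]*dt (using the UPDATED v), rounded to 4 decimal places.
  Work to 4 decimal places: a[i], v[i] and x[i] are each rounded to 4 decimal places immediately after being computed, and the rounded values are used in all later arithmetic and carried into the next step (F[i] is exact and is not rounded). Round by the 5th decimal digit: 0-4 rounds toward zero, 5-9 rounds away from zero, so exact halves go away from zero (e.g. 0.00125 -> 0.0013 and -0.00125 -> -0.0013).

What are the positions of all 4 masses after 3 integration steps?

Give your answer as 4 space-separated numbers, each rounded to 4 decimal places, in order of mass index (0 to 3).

Step 0: x=[7.0000 12.0000 17.0000 21.0000] v=[0.0000 0.0000 0.0000 2.0000]
Step 1: x=[6.7500 12.0000 16.8750 21.6250] v=[-1.0000 0.0000 -0.5000 2.5000]
Step 2: x=[6.3125 11.9531 16.7344 22.2813] v=[-1.7500 -0.1875 -0.5625 2.6250]
Step 3: x=[5.7910 11.7988 16.6895 22.8692] v=[-2.0860 -0.6172 -0.1797 2.3516]

Answer: 5.7910 11.7988 16.6895 22.8692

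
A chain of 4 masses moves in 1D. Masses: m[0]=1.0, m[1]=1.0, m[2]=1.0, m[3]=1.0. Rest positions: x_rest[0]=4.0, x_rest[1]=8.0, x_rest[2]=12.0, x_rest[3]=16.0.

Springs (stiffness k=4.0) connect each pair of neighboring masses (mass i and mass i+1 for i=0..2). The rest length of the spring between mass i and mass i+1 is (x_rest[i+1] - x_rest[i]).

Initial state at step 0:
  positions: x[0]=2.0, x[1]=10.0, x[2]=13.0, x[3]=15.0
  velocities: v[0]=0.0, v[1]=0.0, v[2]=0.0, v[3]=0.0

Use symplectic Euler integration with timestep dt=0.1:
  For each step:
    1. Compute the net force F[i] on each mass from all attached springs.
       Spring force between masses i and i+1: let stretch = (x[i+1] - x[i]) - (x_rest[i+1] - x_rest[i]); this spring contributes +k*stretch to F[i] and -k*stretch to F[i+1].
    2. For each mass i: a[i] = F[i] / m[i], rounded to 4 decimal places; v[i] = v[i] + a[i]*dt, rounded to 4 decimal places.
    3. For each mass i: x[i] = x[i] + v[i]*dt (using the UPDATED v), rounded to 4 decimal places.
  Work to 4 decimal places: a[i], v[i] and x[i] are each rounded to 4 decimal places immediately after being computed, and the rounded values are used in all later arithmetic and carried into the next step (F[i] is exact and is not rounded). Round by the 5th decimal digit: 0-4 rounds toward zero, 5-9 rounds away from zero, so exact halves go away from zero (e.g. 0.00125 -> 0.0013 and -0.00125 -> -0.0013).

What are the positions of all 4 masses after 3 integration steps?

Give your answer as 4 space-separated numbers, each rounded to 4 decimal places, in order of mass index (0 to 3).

Answer: 2.8894 8.9017 12.7528 15.4561

Derivation:
Step 0: x=[2.0000 10.0000 13.0000 15.0000] v=[0.0000 0.0000 0.0000 0.0000]
Step 1: x=[2.1600 9.8000 12.9600 15.0800] v=[1.6000 -2.0000 -0.4000 0.8000]
Step 2: x=[2.4656 9.4208 12.8784 15.2352] v=[3.0560 -3.7920 -0.8160 1.5520]
Step 3: x=[2.8894 8.9017 12.7528 15.4561] v=[4.2381 -5.1910 -1.2563 2.2093]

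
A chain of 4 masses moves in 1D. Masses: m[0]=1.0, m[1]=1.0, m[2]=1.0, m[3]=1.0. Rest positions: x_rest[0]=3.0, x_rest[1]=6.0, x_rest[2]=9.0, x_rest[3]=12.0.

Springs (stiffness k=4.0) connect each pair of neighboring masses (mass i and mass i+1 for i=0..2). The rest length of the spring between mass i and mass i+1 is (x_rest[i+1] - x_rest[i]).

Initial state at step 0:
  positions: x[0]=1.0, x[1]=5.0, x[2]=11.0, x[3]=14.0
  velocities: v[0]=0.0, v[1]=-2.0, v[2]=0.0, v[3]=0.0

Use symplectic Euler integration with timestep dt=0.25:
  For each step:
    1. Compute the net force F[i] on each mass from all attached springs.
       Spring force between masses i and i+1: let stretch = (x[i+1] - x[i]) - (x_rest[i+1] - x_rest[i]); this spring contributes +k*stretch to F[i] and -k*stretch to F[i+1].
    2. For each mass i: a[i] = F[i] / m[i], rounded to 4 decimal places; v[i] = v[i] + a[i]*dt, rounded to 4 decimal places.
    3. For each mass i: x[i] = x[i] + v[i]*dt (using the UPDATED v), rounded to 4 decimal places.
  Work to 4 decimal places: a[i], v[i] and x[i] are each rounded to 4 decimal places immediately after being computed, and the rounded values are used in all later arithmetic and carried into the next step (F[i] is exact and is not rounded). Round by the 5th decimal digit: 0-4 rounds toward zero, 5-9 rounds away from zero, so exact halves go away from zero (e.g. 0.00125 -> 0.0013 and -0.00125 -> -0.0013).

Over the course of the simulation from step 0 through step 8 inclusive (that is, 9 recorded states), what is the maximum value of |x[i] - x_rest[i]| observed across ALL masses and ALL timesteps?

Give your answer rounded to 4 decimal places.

Answer: 3.3758

Derivation:
Step 0: x=[1.0000 5.0000 11.0000 14.0000] v=[0.0000 -2.0000 0.0000 0.0000]
Step 1: x=[1.2500 5.0000 10.2500 14.0000] v=[1.0000 0.0000 -3.0000 0.0000]
Step 2: x=[1.6875 5.3750 9.1250 13.8125] v=[1.7500 1.5000 -4.5000 -0.7500]
Step 3: x=[2.2969 5.7656 8.2344 13.2031] v=[2.4375 1.5625 -3.5625 -2.4375]
Step 4: x=[3.0235 5.9063 7.9688 12.1016] v=[2.9062 0.5626 -1.0626 -4.4062]
Step 5: x=[3.7208 5.8419 8.2207 10.7169] v=[2.7890 -0.2577 1.0077 -5.5390]
Step 6: x=[4.1983 5.8419 8.5020 9.4581] v=[1.9101 0.0000 1.1251 -5.0352]
Step 7: x=[4.3367 6.0960 8.3573 8.7103] v=[0.5537 1.0165 -0.5789 -2.9913]
Step 8: x=[4.1650 6.4756 7.7355 8.6242] v=[-0.6870 1.5185 -2.4872 -0.3443]
Max displacement = 3.3758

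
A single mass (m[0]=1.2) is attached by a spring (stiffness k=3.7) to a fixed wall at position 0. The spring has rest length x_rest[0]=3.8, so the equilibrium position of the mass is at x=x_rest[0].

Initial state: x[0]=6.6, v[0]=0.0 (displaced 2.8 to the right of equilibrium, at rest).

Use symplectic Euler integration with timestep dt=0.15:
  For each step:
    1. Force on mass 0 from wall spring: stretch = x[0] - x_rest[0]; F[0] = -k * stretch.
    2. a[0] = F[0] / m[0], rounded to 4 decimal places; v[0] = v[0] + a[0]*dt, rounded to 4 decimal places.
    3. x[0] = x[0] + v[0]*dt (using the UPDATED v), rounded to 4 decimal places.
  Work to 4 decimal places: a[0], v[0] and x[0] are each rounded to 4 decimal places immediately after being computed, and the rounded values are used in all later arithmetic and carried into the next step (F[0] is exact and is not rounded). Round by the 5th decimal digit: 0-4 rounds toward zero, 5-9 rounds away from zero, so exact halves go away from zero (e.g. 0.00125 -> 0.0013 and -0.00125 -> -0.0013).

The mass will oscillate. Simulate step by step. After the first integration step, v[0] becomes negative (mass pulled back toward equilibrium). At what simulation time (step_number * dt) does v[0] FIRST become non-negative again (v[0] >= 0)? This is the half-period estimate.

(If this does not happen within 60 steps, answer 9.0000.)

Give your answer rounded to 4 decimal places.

Step 0: x=[6.6000] v=[0.0000]
Step 1: x=[6.4058] v=[-1.2950]
Step 2: x=[6.0308] v=[-2.5002]
Step 3: x=[5.5010] v=[-3.5319]
Step 4: x=[4.8532] v=[-4.3186]
Step 5: x=[4.1323] v=[-4.8057]
Step 6: x=[3.3884] v=[-4.9594]
Step 7: x=[2.6731] v=[-4.7690]
Step 8: x=[2.0359] v=[-4.2478]
Step 9: x=[1.5211] v=[-3.4319]
Step 10: x=[1.1644] v=[-2.3779]
Step 11: x=[0.9906] v=[-1.1589]
Step 12: x=[1.0117] v=[0.1404]
First v>=0 after going negative at step 12, time=1.8000

Answer: 1.8000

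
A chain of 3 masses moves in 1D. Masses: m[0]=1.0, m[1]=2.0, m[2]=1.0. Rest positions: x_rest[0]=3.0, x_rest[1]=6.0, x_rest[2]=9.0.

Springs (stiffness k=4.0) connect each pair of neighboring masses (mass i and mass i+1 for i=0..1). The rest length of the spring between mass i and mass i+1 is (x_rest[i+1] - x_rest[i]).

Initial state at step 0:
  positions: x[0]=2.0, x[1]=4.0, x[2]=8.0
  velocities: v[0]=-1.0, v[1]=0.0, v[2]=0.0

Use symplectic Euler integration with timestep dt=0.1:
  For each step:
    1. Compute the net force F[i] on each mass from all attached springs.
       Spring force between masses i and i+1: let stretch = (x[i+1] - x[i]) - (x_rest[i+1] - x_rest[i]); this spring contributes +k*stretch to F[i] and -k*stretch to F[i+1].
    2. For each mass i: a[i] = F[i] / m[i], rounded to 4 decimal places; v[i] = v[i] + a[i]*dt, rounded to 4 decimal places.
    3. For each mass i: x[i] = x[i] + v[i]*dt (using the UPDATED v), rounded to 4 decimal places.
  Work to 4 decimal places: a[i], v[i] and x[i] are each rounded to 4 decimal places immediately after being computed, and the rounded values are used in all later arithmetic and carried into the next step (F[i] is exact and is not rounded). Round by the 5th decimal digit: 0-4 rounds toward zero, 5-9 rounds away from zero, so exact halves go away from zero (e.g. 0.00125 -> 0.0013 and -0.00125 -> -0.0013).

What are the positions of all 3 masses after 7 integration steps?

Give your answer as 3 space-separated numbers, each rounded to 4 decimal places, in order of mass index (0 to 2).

Answer: 0.7283 4.6740 7.2238

Derivation:
Step 0: x=[2.0000 4.0000 8.0000] v=[-1.0000 0.0000 0.0000]
Step 1: x=[1.8600 4.0400 7.9600] v=[-1.4000 0.4000 -0.4000]
Step 2: x=[1.6872 4.1148 7.8832] v=[-1.7280 0.7480 -0.7680]
Step 3: x=[1.4915 4.2164 7.7757] v=[-1.9570 1.0162 -1.0754]
Step 4: x=[1.2848 4.3347 7.6458] v=[-2.0670 1.1831 -1.2991]
Step 5: x=[1.0801 4.4582 7.5035] v=[-2.0470 1.2353 -1.4235]
Step 6: x=[0.8905 4.5751 7.3593] v=[-1.8958 1.1687 -1.4416]
Step 7: x=[0.7283 4.6740 7.2238] v=[-1.6220 0.9886 -1.3553]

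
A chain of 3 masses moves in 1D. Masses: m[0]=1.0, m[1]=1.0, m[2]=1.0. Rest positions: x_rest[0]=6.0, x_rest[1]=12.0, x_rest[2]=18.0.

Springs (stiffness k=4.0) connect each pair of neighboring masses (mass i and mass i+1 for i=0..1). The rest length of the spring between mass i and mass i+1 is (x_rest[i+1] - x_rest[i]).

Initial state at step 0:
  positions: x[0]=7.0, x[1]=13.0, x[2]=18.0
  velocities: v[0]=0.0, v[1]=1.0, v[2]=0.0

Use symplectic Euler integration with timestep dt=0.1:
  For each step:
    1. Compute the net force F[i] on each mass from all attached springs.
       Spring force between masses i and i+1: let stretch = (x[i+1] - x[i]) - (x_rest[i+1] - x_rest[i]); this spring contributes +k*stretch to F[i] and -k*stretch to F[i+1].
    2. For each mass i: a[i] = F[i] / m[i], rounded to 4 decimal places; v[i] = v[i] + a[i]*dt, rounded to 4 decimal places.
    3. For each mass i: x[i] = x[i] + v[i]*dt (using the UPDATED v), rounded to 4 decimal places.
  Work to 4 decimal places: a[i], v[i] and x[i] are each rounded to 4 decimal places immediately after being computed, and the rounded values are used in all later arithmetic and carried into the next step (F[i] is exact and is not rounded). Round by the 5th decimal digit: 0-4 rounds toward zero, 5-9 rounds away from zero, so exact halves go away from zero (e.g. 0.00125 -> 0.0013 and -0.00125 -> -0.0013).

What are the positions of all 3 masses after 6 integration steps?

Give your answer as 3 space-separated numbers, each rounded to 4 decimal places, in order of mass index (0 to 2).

Answer: 7.0232 12.8204 18.7563

Derivation:
Step 0: x=[7.0000 13.0000 18.0000] v=[0.0000 1.0000 0.0000]
Step 1: x=[7.0000 13.0600 18.0400] v=[0.0000 0.6000 0.4000]
Step 2: x=[7.0024 13.0768 18.1208] v=[0.0240 0.1680 0.8080]
Step 3: x=[7.0078 13.0524 18.2398] v=[0.0538 -0.2442 1.1904]
Step 4: x=[7.0150 12.9937 18.3913] v=[0.0716 -0.5871 1.5154]
Step 5: x=[7.0213 12.9118 18.5669] v=[0.0631 -0.8195 1.7564]
Step 6: x=[7.0232 12.8204 18.7563] v=[0.0193 -0.9137 1.8944]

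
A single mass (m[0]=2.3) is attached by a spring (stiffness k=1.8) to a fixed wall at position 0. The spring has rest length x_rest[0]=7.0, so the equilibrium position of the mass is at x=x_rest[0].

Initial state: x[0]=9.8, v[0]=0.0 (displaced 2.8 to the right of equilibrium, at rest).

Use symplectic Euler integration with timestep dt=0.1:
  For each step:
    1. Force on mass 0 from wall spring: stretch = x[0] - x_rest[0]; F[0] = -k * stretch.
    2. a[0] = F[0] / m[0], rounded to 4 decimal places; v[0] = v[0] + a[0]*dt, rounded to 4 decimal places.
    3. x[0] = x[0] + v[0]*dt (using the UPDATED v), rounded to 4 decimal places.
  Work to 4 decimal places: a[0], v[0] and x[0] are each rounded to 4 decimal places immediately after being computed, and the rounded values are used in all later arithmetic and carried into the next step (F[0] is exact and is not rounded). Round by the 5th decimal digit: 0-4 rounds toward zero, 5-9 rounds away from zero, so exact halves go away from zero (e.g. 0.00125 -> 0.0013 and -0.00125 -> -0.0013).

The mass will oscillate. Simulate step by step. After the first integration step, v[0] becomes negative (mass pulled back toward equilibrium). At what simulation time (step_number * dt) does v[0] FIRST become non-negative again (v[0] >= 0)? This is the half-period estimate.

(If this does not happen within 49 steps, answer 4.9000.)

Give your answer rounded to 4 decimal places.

Step 0: x=[9.8000] v=[0.0000]
Step 1: x=[9.7781] v=[-0.2191]
Step 2: x=[9.7345] v=[-0.4365]
Step 3: x=[9.6695] v=[-0.6505]
Step 4: x=[9.5836] v=[-0.8594]
Step 5: x=[9.4774] v=[-1.0616]
Step 6: x=[9.3519] v=[-1.2555]
Step 7: x=[9.2079] v=[-1.4396]
Step 8: x=[9.0467] v=[-1.6124]
Step 9: x=[8.8694] v=[-1.7726]
Step 10: x=[8.6775] v=[-1.9189]
Step 11: x=[8.4725] v=[-2.0502]
Step 12: x=[8.2560] v=[-2.1654]
Step 13: x=[8.0296] v=[-2.2637]
Step 14: x=[7.7952] v=[-2.3443]
Step 15: x=[7.5546] v=[-2.4065]
Step 16: x=[7.3096] v=[-2.4499]
Step 17: x=[7.0622] v=[-2.4741]
Step 18: x=[6.8143] v=[-2.4790]
Step 19: x=[6.5679] v=[-2.4645]
Step 20: x=[6.3248] v=[-2.4307]
Step 21: x=[6.0870] v=[-2.3779]
Step 22: x=[5.8564] v=[-2.3065]
Step 23: x=[5.6347] v=[-2.2170]
Step 24: x=[5.4237] v=[-2.1102]
Step 25: x=[5.2250] v=[-1.9868]
Step 26: x=[5.0402] v=[-1.8479]
Step 27: x=[4.8708] v=[-1.6945]
Step 28: x=[4.7180] v=[-1.5279]
Step 29: x=[4.5831] v=[-1.3493]
Step 30: x=[4.4671] v=[-1.1602]
Step 31: x=[4.3709] v=[-0.9620]
Step 32: x=[4.2953] v=[-0.7562]
Step 33: x=[4.2409] v=[-0.5445]
Step 34: x=[4.2080] v=[-0.3286]
Step 35: x=[4.1970] v=[-0.1101]
Step 36: x=[4.2079] v=[0.1093]
First v>=0 after going negative at step 36, time=3.6000

Answer: 3.6000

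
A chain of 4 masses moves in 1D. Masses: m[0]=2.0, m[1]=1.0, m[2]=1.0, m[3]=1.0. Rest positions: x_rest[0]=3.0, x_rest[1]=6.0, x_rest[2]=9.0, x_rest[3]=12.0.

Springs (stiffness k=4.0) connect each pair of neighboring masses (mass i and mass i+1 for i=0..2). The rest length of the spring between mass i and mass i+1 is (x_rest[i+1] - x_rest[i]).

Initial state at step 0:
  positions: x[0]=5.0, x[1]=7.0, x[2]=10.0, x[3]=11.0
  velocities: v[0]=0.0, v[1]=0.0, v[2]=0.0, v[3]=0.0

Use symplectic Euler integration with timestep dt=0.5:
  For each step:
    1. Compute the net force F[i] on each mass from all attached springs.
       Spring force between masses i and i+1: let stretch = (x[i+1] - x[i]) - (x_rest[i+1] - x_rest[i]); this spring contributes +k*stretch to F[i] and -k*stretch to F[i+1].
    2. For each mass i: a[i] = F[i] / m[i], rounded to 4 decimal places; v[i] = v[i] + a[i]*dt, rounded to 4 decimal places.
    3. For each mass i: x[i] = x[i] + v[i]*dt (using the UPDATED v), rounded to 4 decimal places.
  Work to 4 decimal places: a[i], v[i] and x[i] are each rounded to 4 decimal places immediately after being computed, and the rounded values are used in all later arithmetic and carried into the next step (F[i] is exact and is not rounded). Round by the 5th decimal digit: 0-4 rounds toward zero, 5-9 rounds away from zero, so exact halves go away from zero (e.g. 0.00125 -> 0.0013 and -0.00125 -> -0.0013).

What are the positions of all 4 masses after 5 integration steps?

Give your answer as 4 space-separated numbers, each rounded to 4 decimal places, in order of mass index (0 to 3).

Step 0: x=[5.0000 7.0000 10.0000 11.0000] v=[0.0000 0.0000 0.0000 0.0000]
Step 1: x=[4.5000 8.0000 8.0000 13.0000] v=[-1.0000 2.0000 -4.0000 4.0000]
Step 2: x=[4.2500 5.5000 11.0000 13.0000] v=[-0.5000 -5.0000 6.0000 0.0000]
Step 3: x=[3.1250 7.2500 10.5000 14.0000] v=[-2.2500 3.5000 -1.0000 2.0000]
Step 4: x=[2.5625 8.1250 10.2500 14.5000] v=[-1.1250 1.7500 -0.5000 1.0000]
Step 5: x=[3.2813 5.5625 12.1250 13.7500] v=[1.4375 -5.1250 3.7500 -1.5000]

Answer: 3.2813 5.5625 12.1250 13.7500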